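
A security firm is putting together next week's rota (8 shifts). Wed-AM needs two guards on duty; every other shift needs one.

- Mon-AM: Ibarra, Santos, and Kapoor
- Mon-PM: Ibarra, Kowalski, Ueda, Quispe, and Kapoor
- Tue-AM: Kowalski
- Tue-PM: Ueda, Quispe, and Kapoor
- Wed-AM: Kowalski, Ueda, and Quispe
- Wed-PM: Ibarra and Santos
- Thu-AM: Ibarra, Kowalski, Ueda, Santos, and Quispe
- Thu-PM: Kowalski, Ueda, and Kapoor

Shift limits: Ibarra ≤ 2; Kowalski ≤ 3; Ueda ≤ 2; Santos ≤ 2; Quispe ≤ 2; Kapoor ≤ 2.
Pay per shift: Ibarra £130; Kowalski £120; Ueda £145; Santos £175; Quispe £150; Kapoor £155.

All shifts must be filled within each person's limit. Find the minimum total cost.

£1210

Tue-AM can only be covered by Kowalski, so that assignment is forced.
Picking the cheapest available guard for each shift independently would cost £1150, but that ignores the shift limits.
An optimal schedule: Mon-AM→Ibarra, Mon-PM→Quispe, Tue-AM→Kowalski, Tue-PM→Ueda, Wed-AM→Kowalski+Ueda, Wed-PM→Ibarra, Thu-AM→Quispe, Thu-PM→Kowalski.
Total: 130 + 150 + 120 + 145 + 120 + 145 + 130 + 150 + 120 = £1210.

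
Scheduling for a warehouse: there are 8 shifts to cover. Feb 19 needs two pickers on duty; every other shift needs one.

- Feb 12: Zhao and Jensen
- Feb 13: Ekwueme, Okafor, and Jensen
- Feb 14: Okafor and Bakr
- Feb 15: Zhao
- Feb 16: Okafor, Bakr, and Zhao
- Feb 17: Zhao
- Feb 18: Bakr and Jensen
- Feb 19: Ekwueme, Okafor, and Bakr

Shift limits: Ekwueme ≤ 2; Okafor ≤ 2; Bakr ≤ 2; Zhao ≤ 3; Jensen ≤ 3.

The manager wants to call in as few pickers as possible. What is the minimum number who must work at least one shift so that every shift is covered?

4

9 slots to fill and no one can take more than 3, so at least ⌈9/3⌉ = 3 pickers are needed.
Any 3 pickers together have capacity at most 3+3+2 = 8 < 9 slots, so 3 can never suffice.
Ekwueme, Okafor, Bakr, and Zhao alone can cover everything: Feb 12→Zhao, Feb 13→Ekwueme, Feb 14→Okafor, Feb 15→Zhao, Feb 16→Okafor, Feb 17→Zhao, Feb 18→Bakr, Feb 19→Ekwueme+Bakr.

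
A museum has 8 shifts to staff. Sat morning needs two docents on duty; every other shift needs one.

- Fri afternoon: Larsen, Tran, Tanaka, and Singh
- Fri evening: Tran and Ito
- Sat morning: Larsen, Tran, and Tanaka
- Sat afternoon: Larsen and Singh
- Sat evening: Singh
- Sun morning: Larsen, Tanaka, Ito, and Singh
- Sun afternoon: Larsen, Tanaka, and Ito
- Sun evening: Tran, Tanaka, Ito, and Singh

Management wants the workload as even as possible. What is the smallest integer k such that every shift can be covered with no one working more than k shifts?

With 5 docents and 9 worker-slots to fill, someone must work at least ⌈9/5⌉ = 2 shifts, so k ≥ 2.
k = 2 works: Fri afternoon→Tanaka, Fri evening→Tran, Sat morning→Larsen+Tran, Sat afternoon→Larsen, Sat evening→Singh, Sun morning→Ito, Sun afternoon→Tanaka, Sun evening→Ito.
Loads: Larsen 2, Tran 2, Tanaka 2, Ito 2, Singh 1 — all ≤ 2.

2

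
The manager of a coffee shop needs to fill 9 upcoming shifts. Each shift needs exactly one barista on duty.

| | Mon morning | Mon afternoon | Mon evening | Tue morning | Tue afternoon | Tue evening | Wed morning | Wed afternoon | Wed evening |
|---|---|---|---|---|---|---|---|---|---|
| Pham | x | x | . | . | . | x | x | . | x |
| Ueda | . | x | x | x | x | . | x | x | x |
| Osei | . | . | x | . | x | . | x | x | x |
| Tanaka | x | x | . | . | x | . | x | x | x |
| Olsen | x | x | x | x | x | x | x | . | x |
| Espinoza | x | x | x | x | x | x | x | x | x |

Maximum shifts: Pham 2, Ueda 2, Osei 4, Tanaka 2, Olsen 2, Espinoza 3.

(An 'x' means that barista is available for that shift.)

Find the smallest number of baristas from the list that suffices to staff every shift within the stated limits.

3

9 slots to fill and no one can take more than 4, so at least ⌈9/4⌉ = 3 baristas are needed.
Pham, Osei, and Espinoza alone can cover everything: Mon morning→Pham, Mon afternoon→Pham, Mon evening→Osei, Tue morning→Espinoza, Tue afternoon→Osei, Tue evening→Espinoza, Wed morning→Osei, Wed afternoon→Osei, Wed evening→Espinoza.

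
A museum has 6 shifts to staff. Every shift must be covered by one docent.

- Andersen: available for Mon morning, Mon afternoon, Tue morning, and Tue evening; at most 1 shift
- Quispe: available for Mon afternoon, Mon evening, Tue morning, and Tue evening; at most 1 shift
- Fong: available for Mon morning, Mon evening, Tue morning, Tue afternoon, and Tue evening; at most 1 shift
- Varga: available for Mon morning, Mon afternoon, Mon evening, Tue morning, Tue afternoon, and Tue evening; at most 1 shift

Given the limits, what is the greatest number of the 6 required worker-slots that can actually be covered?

Total capacity across all docents is 1+1+1+1 = 4, and 6 slots are needed, so at most 4 can be filled.
An assignment achieving 4: Mon morning→Andersen, Mon afternoon→Quispe, Mon evening→Varga, Tue afternoon→Fong.
Loads: Andersen 1/1, Quispe 1/1, Fong 1/1, Varga 1/1.

4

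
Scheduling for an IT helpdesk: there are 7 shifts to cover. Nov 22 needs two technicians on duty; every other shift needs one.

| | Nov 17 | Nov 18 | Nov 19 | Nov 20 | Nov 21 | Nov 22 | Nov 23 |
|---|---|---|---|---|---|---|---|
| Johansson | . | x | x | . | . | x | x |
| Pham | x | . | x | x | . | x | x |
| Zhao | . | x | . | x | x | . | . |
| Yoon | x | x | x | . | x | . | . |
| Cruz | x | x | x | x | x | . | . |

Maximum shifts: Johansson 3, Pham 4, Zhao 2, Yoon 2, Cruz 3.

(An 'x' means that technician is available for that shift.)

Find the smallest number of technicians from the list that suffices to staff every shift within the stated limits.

8 slots to fill and no one can take more than 4, so at least ⌈8/4⌉ = 2 technicians are needed.
Any 2 technicians together have capacity at most 4+3 = 7 < 8 slots, so 2 can never suffice.
Johansson, Pham, and Zhao alone can cover everything: Nov 17→Pham, Nov 18→Johansson, Nov 19→Johansson, Nov 20→Pham, Nov 21→Zhao, Nov 22→Johansson+Pham, Nov 23→Pham.

3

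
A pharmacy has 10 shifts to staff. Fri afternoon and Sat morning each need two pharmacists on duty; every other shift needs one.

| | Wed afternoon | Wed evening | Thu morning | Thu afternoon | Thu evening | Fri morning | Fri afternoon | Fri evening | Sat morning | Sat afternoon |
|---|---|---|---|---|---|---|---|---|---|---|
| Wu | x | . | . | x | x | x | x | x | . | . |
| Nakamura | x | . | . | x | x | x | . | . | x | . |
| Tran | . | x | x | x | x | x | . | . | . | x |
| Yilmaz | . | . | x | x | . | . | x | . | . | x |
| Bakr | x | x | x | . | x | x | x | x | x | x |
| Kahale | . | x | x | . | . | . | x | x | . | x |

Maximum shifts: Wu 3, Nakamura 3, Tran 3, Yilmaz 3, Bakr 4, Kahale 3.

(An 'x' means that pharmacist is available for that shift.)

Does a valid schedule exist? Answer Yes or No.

Sat morning can only be covered by Nakamura and Bakr, so that assignment is forced.
One valid schedule: Wed afternoon→Wu, Wed evening→Tran, Thu morning→Tran, Thu afternoon→Wu, Thu evening→Nakamura, Fri morning→Nakamura, Fri afternoon→Yilmaz+Bakr, Fri evening→Wu, Sat morning→Nakamura+Bakr, Sat afternoon→Tran.
Loads: Wu 3/3, Nakamura 3/3, Tran 3/3, Yilmaz 1/3, Bakr 2/4, Kahale 0/3 — all within limits.

Yes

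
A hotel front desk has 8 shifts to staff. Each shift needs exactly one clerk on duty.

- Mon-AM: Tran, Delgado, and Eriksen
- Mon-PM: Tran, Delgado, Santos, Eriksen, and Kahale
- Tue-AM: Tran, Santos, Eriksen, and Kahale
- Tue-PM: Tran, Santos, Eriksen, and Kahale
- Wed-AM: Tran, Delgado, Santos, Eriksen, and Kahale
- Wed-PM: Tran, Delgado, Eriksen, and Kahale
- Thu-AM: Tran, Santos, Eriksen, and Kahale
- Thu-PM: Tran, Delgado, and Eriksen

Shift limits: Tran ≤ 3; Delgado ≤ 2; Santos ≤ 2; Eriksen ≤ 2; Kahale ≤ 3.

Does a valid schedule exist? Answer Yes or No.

One valid schedule: Mon-AM→Tran, Mon-PM→Delgado, Tue-AM→Tran, Tue-PM→Santos, Wed-AM→Eriksen, Wed-PM→Delgado, Thu-AM→Santos, Thu-PM→Tran.
Loads: Tran 3/3, Delgado 2/2, Santos 2/2, Eriksen 1/2, Kahale 0/3 — all within limits.

Yes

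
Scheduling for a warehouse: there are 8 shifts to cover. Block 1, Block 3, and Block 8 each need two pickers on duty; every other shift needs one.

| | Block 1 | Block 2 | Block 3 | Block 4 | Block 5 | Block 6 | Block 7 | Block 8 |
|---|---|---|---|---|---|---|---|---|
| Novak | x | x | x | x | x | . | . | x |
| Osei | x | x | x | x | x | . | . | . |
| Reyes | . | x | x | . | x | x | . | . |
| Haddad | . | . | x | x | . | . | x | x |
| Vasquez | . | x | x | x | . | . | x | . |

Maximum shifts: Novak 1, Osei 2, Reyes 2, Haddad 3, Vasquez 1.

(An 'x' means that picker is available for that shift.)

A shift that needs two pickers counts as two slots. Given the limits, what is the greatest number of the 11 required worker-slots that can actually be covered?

Total capacity across all pickers is 1+2+2+3+1 = 9, and 11 slots are needed, so at most 9 can be filled.
An assignment achieving 9: Block 1→Novak+Osei, Block 2→Reyes, Block 3→Vasquez, Block 4→Haddad, Block 5→Osei, Block 6→Reyes, Block 7→Haddad, Block 8→Haddad.
Loads: Novak 1/1, Osei 2/2, Reyes 2/2, Haddad 3/3, Vasquez 1/1.

9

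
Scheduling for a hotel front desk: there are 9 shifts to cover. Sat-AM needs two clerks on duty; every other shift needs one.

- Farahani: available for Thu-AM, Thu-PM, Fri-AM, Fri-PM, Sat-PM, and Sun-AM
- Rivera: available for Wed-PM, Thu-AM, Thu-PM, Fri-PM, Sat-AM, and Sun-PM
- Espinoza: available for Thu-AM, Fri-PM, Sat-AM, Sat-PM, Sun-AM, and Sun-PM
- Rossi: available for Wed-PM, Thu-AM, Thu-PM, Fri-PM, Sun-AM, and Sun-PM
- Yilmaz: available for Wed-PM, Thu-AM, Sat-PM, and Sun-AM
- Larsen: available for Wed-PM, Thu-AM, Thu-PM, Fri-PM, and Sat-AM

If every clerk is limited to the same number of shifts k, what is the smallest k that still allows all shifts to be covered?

With 6 clerks and 10 worker-slots to fill, someone must work at least ⌈10/6⌉ = 2 shifts, so k ≥ 2.
k = 2 works: Wed-PM→Rossi, Thu-AM→Yilmaz, Thu-PM→Rossi, Fri-AM→Farahani, Fri-PM→Larsen, Sat-AM→Rivera+Espinoza, Sat-PM→Farahani, Sun-AM→Espinoza, Sun-PM→Rivera.
Loads: Farahani 2, Rivera 2, Espinoza 2, Rossi 2, Yilmaz 1, Larsen 1 — all ≤ 2.

2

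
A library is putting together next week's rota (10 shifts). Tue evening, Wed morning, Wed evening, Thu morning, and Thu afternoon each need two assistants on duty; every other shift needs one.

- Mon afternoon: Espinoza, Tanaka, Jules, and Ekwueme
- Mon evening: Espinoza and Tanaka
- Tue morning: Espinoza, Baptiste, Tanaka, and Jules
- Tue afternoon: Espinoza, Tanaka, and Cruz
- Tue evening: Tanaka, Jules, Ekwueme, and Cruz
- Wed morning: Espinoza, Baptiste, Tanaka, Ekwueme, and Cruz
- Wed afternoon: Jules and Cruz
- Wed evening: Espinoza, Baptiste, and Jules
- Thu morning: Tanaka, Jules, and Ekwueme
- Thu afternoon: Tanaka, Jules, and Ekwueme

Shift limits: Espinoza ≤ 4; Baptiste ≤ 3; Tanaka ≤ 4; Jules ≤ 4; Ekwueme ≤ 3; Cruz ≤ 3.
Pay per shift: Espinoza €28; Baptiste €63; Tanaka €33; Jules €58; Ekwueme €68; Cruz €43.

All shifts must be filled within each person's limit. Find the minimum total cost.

Picking the cheapest available assistant for each shift independently would cost €560, but that ignores the shift limits.
An optimal schedule: Mon afternoon→Espinoza, Mon evening→Espinoza, Tue morning→Tanaka, Tue afternoon→Espinoza, Tue evening→Cruz+Jules, Wed morning→Tanaka+Cruz, Wed afternoon→Cruz, Wed evening→Espinoza+Jules, Thu morning→Tanaka+Jules, Thu afternoon→Tanaka+Jules.
Total: 28 + 28 + 33 + 28 + 43 + 58 + 33 + 43 + 43 + 28 + 58 + 33 + 58 + 33 + 58 = €605.

€605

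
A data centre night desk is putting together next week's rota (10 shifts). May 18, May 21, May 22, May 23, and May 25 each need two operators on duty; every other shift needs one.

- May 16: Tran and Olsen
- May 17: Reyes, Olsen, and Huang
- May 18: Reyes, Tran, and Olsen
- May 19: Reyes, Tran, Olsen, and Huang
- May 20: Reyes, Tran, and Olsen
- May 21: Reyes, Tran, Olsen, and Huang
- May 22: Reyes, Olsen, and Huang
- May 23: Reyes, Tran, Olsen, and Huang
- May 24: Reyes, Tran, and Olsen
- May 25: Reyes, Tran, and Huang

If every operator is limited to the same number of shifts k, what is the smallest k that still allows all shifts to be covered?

With 4 operators and 15 worker-slots to fill, someone must work at least ⌈15/4⌉ = 4 shifts, so k ≥ 4.
k = 4 works: May 16→Tran, May 17→Reyes, May 18→Reyes+Tran, May 19→Olsen, May 20→Reyes, May 21→Olsen+Huang, May 22→Reyes+Olsen, May 23→Olsen+Huang, May 24→Tran, May 25→Tran+Huang.
Loads: Reyes 4, Tran 4, Olsen 4, Huang 3 — all ≤ 4.

4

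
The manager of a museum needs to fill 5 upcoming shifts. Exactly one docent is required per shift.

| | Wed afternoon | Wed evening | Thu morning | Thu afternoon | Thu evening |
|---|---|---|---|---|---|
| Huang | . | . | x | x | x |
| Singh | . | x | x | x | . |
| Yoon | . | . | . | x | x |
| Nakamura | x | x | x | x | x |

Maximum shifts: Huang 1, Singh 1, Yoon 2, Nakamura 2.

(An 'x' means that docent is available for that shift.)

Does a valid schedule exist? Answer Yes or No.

Wed afternoon can only be covered by Nakamura, so that assignment is forced.
One valid schedule: Wed afternoon→Nakamura, Wed evening→Singh, Thu morning→Huang, Thu afternoon→Yoon, Thu evening→Yoon.
Loads: Huang 1/1, Singh 1/1, Yoon 2/2, Nakamura 1/2 — all within limits.

Yes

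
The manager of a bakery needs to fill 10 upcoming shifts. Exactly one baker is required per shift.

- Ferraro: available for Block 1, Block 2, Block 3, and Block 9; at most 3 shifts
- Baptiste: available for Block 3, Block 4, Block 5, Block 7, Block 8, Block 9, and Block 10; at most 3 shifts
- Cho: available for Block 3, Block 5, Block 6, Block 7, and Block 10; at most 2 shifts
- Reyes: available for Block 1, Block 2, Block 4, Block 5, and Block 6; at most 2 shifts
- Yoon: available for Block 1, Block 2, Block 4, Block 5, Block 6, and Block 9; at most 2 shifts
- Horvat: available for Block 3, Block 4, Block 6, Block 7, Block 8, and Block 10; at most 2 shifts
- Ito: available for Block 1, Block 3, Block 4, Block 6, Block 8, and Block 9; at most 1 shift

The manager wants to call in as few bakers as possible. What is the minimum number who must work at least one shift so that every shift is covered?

10 slots to fill and no one can take more than 3, so at least ⌈10/3⌉ = 4 bakers are needed.
Ferraro, Baptiste, Cho, and Reyes alone can cover everything: Block 1→Ferraro, Block 2→Ferraro, Block 3→Cho, Block 4→Baptiste, Block 5→Reyes, Block 6→Reyes, Block 7→Baptiste, Block 8→Baptiste, Block 9→Ferraro, Block 10→Cho.

4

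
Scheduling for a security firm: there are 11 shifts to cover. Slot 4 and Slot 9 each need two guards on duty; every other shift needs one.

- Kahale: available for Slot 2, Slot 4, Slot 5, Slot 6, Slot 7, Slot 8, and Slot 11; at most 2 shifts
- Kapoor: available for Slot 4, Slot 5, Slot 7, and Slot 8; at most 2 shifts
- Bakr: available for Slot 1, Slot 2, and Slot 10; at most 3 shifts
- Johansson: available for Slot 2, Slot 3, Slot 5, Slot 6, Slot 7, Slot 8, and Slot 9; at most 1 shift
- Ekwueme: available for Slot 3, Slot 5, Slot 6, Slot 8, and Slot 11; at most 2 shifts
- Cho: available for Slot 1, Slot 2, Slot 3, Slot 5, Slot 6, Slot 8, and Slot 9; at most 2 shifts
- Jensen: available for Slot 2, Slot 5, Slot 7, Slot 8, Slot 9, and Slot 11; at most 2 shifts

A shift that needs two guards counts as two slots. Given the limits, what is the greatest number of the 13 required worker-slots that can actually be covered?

Total capacity across all guards is 2+2+3+1+2+2+2 = 14, and 13 slots are needed, so at most 13 can be filled.
An assignment achieving 13: Slot 1→Bakr, Slot 2→Bakr, Slot 3→Johansson, Slot 4→Kahale+Kapoor, Slot 5→Ekwueme, Slot 6→Ekwueme, Slot 7→Kapoor, Slot 8→Cho, Slot 9→Cho+Jensen, Slot 10→Bakr, Slot 11→Kahale.
Loads: Kahale 2/2, Kapoor 2/2, Bakr 3/3, Johansson 1/1, Ekwueme 2/2, Cho 2/2, Jensen 1/2.

13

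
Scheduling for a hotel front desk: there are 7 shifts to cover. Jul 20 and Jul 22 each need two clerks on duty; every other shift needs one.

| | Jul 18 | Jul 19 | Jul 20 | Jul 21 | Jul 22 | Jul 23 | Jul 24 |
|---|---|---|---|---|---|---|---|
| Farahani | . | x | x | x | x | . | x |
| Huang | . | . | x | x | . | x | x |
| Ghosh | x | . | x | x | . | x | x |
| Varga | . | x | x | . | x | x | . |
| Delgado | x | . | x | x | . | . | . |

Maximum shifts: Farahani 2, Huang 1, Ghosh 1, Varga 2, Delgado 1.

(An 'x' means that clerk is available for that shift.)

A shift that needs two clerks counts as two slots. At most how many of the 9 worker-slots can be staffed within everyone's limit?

Total capacity across all clerks is 2+1+1+2+1 = 7, and 9 slots are needed, so at most 7 can be filled.
An assignment achieving 7: Jul 18→Ghosh, Jul 19→Farahani, Jul 20→Varga, Jul 21→Delgado, Jul 22→Farahani+Varga, Jul 23→Huang.
Loads: Farahani 2/2, Huang 1/1, Ghosh 1/1, Varga 2/2, Delgado 1/1.

7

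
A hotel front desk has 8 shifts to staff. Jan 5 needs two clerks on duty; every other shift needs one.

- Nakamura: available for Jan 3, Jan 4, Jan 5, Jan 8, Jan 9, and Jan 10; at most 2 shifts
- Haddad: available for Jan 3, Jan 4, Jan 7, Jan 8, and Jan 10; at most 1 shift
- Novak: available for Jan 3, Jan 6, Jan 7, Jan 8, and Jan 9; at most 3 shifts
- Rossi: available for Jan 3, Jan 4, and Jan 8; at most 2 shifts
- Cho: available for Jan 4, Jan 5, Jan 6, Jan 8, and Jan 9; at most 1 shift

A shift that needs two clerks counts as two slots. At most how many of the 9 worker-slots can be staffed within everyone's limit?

Total capacity across all clerks is 2+1+3+2+1 = 9, and 9 slots are needed, so at most 9 can be filled.
An assignment achieving 9: Jan 3→Novak, Jan 4→Rossi, Jan 5→Nakamura+Cho, Jan 6→Novak, Jan 7→Haddad, Jan 8→Rossi, Jan 9→Novak, Jan 10→Nakamura.
Loads: Nakamura 2/2, Haddad 1/1, Novak 3/3, Rossi 2/2, Cho 1/1.

9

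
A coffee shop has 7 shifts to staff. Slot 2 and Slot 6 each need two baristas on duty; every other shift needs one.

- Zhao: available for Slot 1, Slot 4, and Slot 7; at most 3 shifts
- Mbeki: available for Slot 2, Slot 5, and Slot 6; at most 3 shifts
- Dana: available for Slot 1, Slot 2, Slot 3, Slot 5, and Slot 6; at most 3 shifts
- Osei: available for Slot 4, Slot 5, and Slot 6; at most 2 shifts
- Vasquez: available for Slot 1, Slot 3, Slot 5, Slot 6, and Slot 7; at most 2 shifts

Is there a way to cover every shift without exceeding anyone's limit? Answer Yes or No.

Yes

Slot 2 can only be covered by Mbeki and Dana, so that assignment is forced.
One valid schedule: Slot 1→Zhao, Slot 2→Mbeki+Dana, Slot 3→Dana, Slot 4→Zhao, Slot 5→Mbeki, Slot 6→Mbeki+Dana, Slot 7→Zhao.
Loads: Zhao 3/3, Mbeki 3/3, Dana 3/3, Osei 0/2, Vasquez 0/2 — all within limits.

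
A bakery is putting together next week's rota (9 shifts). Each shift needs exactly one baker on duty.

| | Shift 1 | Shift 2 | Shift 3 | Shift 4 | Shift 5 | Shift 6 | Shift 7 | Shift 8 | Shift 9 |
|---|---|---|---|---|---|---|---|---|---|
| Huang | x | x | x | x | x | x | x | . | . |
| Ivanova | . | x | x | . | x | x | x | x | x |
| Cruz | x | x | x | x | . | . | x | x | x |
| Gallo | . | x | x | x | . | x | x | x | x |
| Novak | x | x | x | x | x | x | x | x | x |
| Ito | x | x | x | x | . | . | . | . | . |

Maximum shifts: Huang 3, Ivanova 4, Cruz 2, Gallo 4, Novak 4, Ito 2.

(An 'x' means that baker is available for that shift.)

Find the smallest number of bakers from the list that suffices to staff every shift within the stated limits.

3

9 slots to fill and no one can take more than 4, so at least ⌈9/4⌉ = 3 bakers are needed.
Huang, Ivanova, and Cruz alone can cover everything: Shift 1→Huang, Shift 2→Ivanova, Shift 3→Cruz, Shift 4→Huang, Shift 5→Huang, Shift 6→Ivanova, Shift 7→Cruz, Shift 8→Ivanova, Shift 9→Ivanova.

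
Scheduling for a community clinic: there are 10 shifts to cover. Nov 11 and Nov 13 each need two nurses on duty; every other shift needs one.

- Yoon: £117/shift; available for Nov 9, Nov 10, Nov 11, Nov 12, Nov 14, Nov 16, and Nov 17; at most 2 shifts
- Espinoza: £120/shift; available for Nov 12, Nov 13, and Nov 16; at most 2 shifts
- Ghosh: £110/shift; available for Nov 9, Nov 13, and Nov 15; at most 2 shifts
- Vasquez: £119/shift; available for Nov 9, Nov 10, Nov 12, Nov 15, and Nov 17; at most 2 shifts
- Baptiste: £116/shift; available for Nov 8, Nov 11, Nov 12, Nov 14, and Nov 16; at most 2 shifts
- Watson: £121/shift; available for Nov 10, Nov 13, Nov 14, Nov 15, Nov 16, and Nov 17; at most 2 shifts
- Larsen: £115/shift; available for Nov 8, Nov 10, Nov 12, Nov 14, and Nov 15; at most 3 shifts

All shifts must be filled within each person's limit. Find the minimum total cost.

Nov 11 can only be covered by Yoon and Baptiste, so that assignment is forced.
Picking the cheapest available nurse for each shift independently would cost £1376, but that ignores the shift limits.
An optimal schedule: Nov 8→Larsen, Nov 9→Ghosh, Nov 10→Larsen, Nov 11→Baptiste+Yoon, Nov 12→Vasquez, Nov 13→Ghosh+Espinoza, Nov 14→Larsen, Nov 15→Vasquez, Nov 16→Baptiste, Nov 17→Yoon.
Total: 115 + 110 + 115 + 116 + 117 + 119 + 110 + 120 + 115 + 119 + 116 + 117 = £1389.

£1389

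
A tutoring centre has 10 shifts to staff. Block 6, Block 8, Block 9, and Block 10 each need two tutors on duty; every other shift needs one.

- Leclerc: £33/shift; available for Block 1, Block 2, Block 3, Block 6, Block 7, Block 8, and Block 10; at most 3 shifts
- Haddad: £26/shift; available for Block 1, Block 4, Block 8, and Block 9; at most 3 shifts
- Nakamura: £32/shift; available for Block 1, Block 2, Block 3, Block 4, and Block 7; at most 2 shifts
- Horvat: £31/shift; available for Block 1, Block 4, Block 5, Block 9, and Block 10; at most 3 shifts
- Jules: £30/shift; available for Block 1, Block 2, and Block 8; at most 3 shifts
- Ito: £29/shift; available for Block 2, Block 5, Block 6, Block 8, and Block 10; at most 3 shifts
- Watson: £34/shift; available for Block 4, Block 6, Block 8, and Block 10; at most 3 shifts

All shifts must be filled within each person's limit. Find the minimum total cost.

Block 9 can only be covered by Haddad and Horvat, so that assignment is forced.
Picking the cheapest available tutor for each shift independently would cost £408, but that ignores the shift limits.
An optimal schedule: Block 1→Jules, Block 2→Jules, Block 3→Nakamura, Block 4→Haddad, Block 5→Ito, Block 6→Ito+Leclerc, Block 7→Nakamura, Block 8→Haddad+Jules, Block 9→Haddad+Horvat, Block 10→Ito+Horvat.
Total: 30 + 30 + 32 + 26 + 29 + 29 + 33 + 32 + 26 + 30 + 26 + 31 + 29 + 31 = £414.

£414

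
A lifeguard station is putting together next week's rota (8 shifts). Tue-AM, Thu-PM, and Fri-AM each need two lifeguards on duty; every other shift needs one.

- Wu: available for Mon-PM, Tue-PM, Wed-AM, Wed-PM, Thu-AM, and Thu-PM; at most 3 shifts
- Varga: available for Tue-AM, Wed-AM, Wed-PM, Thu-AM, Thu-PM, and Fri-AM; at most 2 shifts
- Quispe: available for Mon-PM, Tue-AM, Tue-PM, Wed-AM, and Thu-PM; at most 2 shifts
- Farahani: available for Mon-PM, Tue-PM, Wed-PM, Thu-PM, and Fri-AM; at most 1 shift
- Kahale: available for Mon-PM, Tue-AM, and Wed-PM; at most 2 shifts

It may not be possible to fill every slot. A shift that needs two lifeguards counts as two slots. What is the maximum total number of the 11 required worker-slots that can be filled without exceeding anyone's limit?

10

Total capacity across all lifeguards is 3+2+2+1+2 = 10, and 11 slots are needed, so at most 10 can be filled.
An assignment achieving 10: Mon-PM→Kahale, Tue-AM→Varga+Quispe, Tue-PM→Wu, Wed-AM→Wu, Wed-PM→Kahale, Thu-AM→Wu, Thu-PM→Quispe, Fri-AM→Varga+Farahani.
Loads: Wu 3/3, Varga 2/2, Quispe 2/2, Farahani 1/1, Kahale 2/2.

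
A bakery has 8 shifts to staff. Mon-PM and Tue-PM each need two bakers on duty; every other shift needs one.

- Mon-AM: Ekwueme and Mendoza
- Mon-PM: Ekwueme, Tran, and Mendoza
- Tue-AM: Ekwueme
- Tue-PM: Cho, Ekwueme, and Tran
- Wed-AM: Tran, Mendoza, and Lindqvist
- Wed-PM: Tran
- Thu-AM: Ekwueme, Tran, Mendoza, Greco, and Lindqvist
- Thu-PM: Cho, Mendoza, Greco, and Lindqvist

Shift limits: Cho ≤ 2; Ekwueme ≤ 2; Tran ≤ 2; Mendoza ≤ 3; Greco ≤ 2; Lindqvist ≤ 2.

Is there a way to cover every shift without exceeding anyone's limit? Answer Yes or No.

Yes

Tue-AM can only be covered by Ekwueme, so that assignment is forced.
Wed-PM can only be covered by Tran, so that assignment is forced.
One valid schedule: Mon-AM→Mendoza, Mon-PM→Ekwueme+Mendoza, Tue-AM→Ekwueme, Tue-PM→Cho+Tran, Wed-AM→Mendoza, Wed-PM→Tran, Thu-AM→Greco, Thu-PM→Cho.
Loads: Cho 2/2, Ekwueme 2/2, Tran 2/2, Mendoza 3/3, Greco 1/2, Lindqvist 0/2 — all within limits.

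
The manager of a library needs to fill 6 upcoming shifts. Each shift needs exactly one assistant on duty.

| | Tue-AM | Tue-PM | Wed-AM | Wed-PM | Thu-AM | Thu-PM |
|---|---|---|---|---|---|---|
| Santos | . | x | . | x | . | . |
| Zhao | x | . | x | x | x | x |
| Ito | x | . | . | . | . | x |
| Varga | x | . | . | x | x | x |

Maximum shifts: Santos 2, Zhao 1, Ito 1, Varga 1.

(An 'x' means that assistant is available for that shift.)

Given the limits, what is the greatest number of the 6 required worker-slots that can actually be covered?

Total capacity across all assistants is 2+1+1+1 = 5, and 6 slots are needed, so at most 5 can be filled.
An assignment achieving 5: Tue-AM→Ito, Tue-PM→Santos, Wed-AM→Zhao, Wed-PM→Santos, Thu-AM→Varga.
Loads: Santos 2/2, Zhao 1/1, Ito 1/1, Varga 1/1.

5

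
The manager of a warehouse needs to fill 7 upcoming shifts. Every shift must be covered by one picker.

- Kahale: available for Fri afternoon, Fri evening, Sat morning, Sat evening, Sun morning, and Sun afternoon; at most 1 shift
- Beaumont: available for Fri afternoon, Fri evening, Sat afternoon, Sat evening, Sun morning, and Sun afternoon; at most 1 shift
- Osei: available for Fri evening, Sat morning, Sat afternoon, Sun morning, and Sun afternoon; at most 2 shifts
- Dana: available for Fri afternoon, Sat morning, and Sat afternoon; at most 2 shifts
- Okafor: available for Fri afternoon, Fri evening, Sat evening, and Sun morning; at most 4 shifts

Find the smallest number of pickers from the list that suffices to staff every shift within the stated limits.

7 slots to fill and no one can take more than 4, so at least ⌈7/4⌉ = 2 pickers are needed.
Any 2 pickers together have capacity at most 4+2 = 6 < 7 slots, so 2 can never suffice.
Kahale, Osei, and Okafor alone can cover everything: Fri afternoon→Okafor, Fri evening→Okafor, Sat morning→Kahale, Sat afternoon→Osei, Sat evening→Okafor, Sun morning→Okafor, Sun afternoon→Osei.

3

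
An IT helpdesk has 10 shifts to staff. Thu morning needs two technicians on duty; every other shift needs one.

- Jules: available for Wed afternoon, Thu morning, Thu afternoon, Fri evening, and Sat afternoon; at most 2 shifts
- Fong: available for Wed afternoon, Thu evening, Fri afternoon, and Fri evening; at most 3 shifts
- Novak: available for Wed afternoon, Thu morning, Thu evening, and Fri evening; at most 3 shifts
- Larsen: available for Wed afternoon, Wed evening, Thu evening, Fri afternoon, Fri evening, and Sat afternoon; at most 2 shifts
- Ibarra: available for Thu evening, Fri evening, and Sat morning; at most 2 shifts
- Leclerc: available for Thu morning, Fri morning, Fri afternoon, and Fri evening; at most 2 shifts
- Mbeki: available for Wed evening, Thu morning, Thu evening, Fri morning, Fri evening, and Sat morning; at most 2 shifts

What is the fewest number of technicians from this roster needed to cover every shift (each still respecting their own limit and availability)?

5

11 slots to fill and no one can take more than 3, so at least ⌈11/3⌉ = 4 technicians are needed.
Any 4 technicians together have capacity at most 3+3+2+2 = 10 < 11 slots, so 4 can never suffice.
Jules, Fong, Novak, Larsen, and Mbeki alone can cover everything: Wed afternoon→Fong, Wed evening→Larsen, Thu morning→Jules+Novak, Thu afternoon→Jules, Thu evening→Fong, Fri morning→Mbeki, Fri afternoon→Fong, Fri evening→Novak, Sat morning→Mbeki, Sat afternoon→Larsen.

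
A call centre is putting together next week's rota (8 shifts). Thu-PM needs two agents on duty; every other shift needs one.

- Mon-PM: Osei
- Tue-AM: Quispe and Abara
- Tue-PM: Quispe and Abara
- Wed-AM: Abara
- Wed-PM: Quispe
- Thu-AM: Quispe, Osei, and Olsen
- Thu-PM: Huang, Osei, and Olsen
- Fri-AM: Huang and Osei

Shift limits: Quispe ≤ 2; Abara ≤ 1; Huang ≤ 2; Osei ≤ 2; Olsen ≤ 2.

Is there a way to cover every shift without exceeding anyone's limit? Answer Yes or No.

No

Total capacity is 9 and 9 slots are needed, so capacity alone doesn't rule it out.
Shifts {Tue-AM, Tue-PM, Wed-AM, Wed-PM} need 4 worker-slots in total, but the agents available for any of those shifts (Quispe and Abara) can supply at most 3 among them. So no valid schedule exists.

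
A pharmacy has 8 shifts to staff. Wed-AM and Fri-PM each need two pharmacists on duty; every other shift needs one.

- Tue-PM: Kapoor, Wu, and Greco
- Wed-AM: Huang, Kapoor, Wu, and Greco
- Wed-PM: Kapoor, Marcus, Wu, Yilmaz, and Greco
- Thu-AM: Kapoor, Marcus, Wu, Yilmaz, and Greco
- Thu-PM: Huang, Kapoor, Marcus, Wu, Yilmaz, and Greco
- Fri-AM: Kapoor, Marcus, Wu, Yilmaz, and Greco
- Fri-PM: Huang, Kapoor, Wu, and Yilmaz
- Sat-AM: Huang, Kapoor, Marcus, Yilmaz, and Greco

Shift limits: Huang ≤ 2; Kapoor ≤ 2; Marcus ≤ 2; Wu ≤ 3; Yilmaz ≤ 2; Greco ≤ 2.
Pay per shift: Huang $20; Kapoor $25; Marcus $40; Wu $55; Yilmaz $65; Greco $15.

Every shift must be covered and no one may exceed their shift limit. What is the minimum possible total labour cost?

Picking the cheapest available pharmacist for each shift independently would cost $170, but that ignores the shift limits.
An optimal schedule: Tue-PM→Greco, Wed-AM→Huang+Wu, Wed-PM→Greco, Thu-AM→Kapoor, Thu-PM→Marcus, Fri-AM→Kapoor, Fri-PM→Huang+Wu, Sat-AM→Marcus.
Total: 15 + 20 + 55 + 15 + 25 + 40 + 25 + 20 + 55 + 40 = $310.

$310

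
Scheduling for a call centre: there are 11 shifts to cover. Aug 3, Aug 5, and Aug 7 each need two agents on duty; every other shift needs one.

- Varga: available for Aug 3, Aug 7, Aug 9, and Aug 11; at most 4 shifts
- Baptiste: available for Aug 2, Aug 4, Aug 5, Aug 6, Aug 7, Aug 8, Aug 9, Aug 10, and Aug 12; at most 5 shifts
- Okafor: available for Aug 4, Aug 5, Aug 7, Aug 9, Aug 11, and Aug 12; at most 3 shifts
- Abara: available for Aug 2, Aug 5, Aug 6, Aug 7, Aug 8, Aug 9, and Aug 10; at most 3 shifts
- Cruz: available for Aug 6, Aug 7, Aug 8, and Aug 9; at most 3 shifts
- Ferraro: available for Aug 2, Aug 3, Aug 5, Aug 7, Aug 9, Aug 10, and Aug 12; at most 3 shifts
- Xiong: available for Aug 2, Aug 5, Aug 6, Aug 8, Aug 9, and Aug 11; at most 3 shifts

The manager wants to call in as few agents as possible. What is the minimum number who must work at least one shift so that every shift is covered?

4

14 slots to fill and no one can take more than 5, so at least ⌈14/5⌉ = 3 agents are needed.
Any 3 agents together have capacity at most 5+4+3 = 12 < 14 slots, so 3 can never suffice.
Varga, Baptiste, Okafor, and Ferraro alone can cover everything: Aug 2→Baptiste, Aug 3→Varga+Ferraro, Aug 4→Baptiste, Aug 5→Okafor+Ferraro, Aug 6→Baptiste, Aug 7→Varga+Okafor, Aug 8→Baptiste, Aug 9→Varga, Aug 10→Baptiste, Aug 11→Varga, Aug 12→Okafor.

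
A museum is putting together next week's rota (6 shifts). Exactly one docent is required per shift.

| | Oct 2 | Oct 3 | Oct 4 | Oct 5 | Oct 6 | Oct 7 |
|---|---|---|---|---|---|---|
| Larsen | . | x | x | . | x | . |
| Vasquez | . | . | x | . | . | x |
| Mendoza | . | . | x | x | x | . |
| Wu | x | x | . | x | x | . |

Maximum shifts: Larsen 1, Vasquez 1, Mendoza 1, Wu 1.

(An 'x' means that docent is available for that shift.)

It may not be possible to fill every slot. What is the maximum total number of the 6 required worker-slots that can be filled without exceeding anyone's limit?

4

Total capacity across all docents is 1+1+1+1 = 4, and 6 slots are needed, so at most 4 can be filled.
An assignment achieving 4: Oct 2→Wu, Oct 3→Larsen, Oct 5→Mendoza, Oct 7→Vasquez.
Loads: Larsen 1/1, Vasquez 1/1, Mendoza 1/1, Wu 1/1.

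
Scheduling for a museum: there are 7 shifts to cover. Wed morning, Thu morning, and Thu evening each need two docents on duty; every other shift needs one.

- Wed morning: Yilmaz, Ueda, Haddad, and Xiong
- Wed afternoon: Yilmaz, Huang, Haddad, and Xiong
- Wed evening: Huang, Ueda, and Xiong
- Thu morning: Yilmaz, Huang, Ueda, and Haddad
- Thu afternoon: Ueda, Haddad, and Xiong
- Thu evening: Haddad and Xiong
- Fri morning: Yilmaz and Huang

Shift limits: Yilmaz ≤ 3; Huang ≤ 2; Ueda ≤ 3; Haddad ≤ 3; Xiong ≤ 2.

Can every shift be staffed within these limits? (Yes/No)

Thu evening can only be covered by Haddad and Xiong, so that assignment is forced.
One valid schedule: Wed morning→Yilmaz+Ueda, Wed afternoon→Yilmaz, Wed evening→Huang, Thu morning→Huang+Ueda, Thu afternoon→Ueda, Thu evening→Haddad+Xiong, Fri morning→Yilmaz.
Loads: Yilmaz 3/3, Huang 2/2, Ueda 3/3, Haddad 1/3, Xiong 1/2 — all within limits.

Yes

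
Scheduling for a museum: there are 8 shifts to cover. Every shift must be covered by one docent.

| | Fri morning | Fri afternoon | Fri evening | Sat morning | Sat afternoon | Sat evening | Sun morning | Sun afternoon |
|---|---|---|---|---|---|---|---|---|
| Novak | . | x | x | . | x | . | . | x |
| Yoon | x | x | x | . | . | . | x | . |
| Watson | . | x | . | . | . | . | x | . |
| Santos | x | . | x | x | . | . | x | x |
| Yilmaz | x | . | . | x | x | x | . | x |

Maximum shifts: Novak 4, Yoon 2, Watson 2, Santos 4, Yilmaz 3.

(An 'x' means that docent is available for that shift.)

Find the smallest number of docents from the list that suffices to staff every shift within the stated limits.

8 slots to fill and no one can take more than 4, so at least ⌈8/4⌉ = 2 docents are needed.
No set of 2 docents can cover every shift (each such set leaves at least one shift with no one available or exceeds a cap).
Novak, Yoon, and Yilmaz alone can cover everything: Fri morning→Yoon, Fri afternoon→Novak, Fri evening→Novak, Sat morning→Yilmaz, Sat afternoon→Novak, Sat evening→Yilmaz, Sun morning→Yoon, Sun afternoon→Novak.

3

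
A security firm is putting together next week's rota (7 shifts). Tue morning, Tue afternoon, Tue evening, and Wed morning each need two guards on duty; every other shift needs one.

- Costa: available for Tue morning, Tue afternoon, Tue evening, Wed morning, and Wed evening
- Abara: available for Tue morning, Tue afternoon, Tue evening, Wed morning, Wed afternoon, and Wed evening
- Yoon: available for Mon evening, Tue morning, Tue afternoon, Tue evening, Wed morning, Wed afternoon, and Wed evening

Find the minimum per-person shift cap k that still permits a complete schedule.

4

With 3 guards and 11 worker-slots to fill, someone must work at least ⌈11/3⌉ = 4 shifts, so k ≥ 4.
k = 4 works: Mon evening→Yoon, Tue morning→Costa+Abara, Tue afternoon→Costa+Abara, Tue evening→Costa+Abara, Wed morning→Costa+Yoon, Wed afternoon→Abara, Wed evening→Yoon.
Loads: Costa 4, Abara 4, Yoon 3 — all ≤ 4.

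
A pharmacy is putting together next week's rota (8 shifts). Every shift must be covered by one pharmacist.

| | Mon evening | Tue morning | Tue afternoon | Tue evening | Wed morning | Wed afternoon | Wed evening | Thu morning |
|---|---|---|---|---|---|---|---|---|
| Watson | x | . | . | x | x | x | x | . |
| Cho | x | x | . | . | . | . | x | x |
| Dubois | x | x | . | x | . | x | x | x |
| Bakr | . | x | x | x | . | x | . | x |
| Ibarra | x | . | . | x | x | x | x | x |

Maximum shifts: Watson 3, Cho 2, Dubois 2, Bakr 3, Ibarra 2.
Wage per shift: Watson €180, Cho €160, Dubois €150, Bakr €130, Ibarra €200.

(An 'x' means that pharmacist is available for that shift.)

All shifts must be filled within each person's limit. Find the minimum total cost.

Tue afternoon can only be covered by Bakr, so that assignment is forced.
Picking the cheapest available pharmacist for each shift independently would cost €1130, but that ignores the shift limits.
An optimal schedule: Mon evening→Dubois, Tue morning→Bakr, Tue afternoon→Bakr, Tue evening→Bakr, Wed morning→Watson, Wed afternoon→Dubois, Wed evening→Cho, Thu morning→Cho.
Total: 150 + 130 + 130 + 130 + 180 + 150 + 160 + 160 = €1190.

€1190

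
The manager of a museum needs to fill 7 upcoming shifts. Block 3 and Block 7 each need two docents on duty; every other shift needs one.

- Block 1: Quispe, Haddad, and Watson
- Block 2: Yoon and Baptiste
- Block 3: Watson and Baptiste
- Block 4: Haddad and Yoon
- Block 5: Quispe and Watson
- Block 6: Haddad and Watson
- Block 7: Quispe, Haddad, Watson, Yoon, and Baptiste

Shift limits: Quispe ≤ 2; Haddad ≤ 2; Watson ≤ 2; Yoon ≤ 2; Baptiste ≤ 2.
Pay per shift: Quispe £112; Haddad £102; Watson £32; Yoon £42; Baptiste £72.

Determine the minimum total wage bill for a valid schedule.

£608

Block 3 can only be covered by Watson and Baptiste, so that assignment is forced.
Picking the cheapest available docent for each shift independently would cost £358, but that ignores the shift limits.
An optimal schedule: Block 1→Haddad, Block 2→Yoon, Block 3→Watson+Baptiste, Block 4→Yoon, Block 5→Watson, Block 6→Haddad, Block 7→Baptiste+Quispe.
Total: 102 + 42 + 32 + 72 + 42 + 32 + 102 + 72 + 112 = £608.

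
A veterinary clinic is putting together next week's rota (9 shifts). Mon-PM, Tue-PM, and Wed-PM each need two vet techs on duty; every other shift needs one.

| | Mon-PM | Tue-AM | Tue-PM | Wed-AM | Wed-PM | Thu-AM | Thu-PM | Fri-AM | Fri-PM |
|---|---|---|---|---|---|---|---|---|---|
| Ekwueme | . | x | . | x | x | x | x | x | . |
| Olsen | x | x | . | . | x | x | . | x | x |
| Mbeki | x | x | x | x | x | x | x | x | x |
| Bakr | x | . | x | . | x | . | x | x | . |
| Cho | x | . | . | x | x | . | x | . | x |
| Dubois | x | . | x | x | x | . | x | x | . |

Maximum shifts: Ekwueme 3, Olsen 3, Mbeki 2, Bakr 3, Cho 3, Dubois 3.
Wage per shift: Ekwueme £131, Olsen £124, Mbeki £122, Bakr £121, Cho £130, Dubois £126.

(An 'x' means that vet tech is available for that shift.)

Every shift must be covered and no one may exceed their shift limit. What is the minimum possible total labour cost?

£1487

Picking the cheapest available vet tech for each shift independently would cost £1459, but that ignores the shift limits.
An optimal schedule: Mon-PM→Olsen+Dubois, Tue-AM→Mbeki, Tue-PM→Bakr+Mbeki, Wed-AM→Dubois, Wed-PM→Dubois+Cho, Thu-AM→Olsen, Thu-PM→Bakr, Fri-AM→Bakr, Fri-PM→Olsen.
Total: 124 + 126 + 122 + 121 + 122 + 126 + 126 + 130 + 124 + 121 + 121 + 124 = £1487.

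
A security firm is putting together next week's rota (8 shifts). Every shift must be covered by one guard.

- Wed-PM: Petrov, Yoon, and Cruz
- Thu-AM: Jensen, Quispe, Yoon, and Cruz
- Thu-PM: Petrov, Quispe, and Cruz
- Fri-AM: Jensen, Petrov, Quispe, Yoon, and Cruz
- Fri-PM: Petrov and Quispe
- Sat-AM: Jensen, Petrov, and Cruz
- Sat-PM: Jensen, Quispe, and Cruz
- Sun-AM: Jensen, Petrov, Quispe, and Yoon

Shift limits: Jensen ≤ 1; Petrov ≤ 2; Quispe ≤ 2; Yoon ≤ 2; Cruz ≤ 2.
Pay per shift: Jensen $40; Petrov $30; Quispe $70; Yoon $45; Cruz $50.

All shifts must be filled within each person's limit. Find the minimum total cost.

$360

Picking the cheapest available guard for each shift independently would cost $260, but that ignores the shift limits.
An optimal schedule: Wed-PM→Petrov, Thu-AM→Yoon, Thu-PM→Cruz, Fri-AM→Quispe, Fri-PM→Petrov, Sat-AM→Jensen, Sat-PM→Cruz, Sun-AM→Yoon.
Total: 30 + 45 + 50 + 70 + 30 + 40 + 50 + 45 = $360.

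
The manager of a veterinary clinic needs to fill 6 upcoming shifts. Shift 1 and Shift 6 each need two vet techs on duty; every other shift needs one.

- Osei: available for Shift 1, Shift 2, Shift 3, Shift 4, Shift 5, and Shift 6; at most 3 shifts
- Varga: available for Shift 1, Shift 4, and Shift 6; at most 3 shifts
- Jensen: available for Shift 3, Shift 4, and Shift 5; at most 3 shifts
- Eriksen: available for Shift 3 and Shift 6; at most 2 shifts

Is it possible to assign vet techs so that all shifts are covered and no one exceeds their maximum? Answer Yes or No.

Shift 1 can only be covered by Osei and Varga, so that assignment is forced.
Shift 2 can only be covered by Osei, so that assignment is forced.
One valid schedule: Shift 1→Osei+Varga, Shift 2→Osei, Shift 3→Jensen, Shift 4→Varga, Shift 5→Osei, Shift 6→Varga+Eriksen.
Loads: Osei 3/3, Varga 3/3, Jensen 1/3, Eriksen 1/2 — all within limits.

Yes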